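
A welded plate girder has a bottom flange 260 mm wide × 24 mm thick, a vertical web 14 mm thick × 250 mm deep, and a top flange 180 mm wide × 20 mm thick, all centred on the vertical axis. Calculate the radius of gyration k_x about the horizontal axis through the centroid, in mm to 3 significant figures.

k_x ≈ 120 mm

Break the section into simple shapes (no overlaps), measuring from the bottom-left corner of the bounding box.
Bottom plate: 260 × 24, A = 6 240 mm², y = 12 mm, Ī = 299 520 mm⁴.
Web plate: 14 × 250, A = 3 500 mm², y = 149 mm, Ī = 18 229 167 mm⁴.
Top plate: 180 × 20, A = 3 600 mm², y = 284 mm, Ī = 120 000 mm⁴.
Centroid: ȳ = ΣA·y / ΣA = 121.35 mm.
Transfer each piece to the horizontal axis through the centroid using Ī + A·d² with d = y − 121.35:
  bottom plate: d = -109.35 mm → contributes +74 910 870 mm⁴
  web plate: d = 27.652 mm → contributes +20 905 416 mm⁴
  top plate: d = 162.65 mm → contributes +95 360 627 mm⁴
Total I = 191 176 913 mm⁴.
Radius of gyration: k = √(I/A) = √(191 176 913 / 13 340) = 119.71 mm.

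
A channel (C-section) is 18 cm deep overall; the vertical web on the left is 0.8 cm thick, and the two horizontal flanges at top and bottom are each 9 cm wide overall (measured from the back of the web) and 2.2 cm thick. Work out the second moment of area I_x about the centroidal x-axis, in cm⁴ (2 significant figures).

I_x ≈ 2700 cm⁴

Decompose the section into non-overlapping parts with the origin at the bottom-left of its bounding rectangle.
Web: 0.8 × 18, A = 14.4 cm², y = 9 cm, Ī = 388.8 cm⁴.
Top flange (beyond web): 8.2 × 2.2, A = 18.04 cm², y = 16.9 cm, Ī = 7.276 cm⁴.
Bottom flange (beyond web): 8.2 × 2.2, A = 18.04 cm², y = 1.1 cm, Ī = 7.276 cm⁴.
By symmetry the centroid is at mid-height, ȳ = 9 cm.
Transfer each piece to the centroidal x-axis using Ī + A·d² with d = y − 9:
  web: d = 0 cm → contributes +388.8 cm⁴
  top flange (beyond web): d = 7.9 cm → contributes +1 133 cm⁴
  bottom flange (beyond web): d = -7.9 cm → contributes +1 133 cm⁴
Total I = 2 655 cm⁴.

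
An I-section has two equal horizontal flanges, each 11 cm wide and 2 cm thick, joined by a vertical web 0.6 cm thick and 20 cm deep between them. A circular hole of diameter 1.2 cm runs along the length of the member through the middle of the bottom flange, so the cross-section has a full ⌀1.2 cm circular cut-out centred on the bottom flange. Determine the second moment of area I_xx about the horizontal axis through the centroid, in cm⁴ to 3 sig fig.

Decompose the section into non-overlapping parts with the origin at the bottom-left of its bounding rectangle.
Bottom flange: 11 × 2, A = 22 cm², y = 1 cm, Ī = 7.3333 cm⁴.
Web: 0.6 × 20, A = 12 cm², y = 12 cm, Ī = 400 cm⁴.
Top flange: 11 × 2, A = 22 cm², y = 23 cm, Ī = 7.3333 cm⁴.
Hole (subtracted): ⌀1.2, A = 1.131 cm², y = 1 cm, Ī = 0.10179 cm⁴.
Centroid: ȳ = ΣA·y / ΣA = 12.227 cm.
Transfer each piece to the horizontal axis through the centroid using Ī + A·d² with d = y − 12.227:
  bottom flange: d = -11.227 cm → contributes +2780.2 cm⁴
  web: d = -0.22673 cm → contributes +400.62 cm⁴
  top flange: d = 10.773 cm → contributes +2560.7 cm⁴
  hole: d = -11.227 cm → contributes −142.65 cm⁴
Total I = 5598.9 cm⁴.

I_xx ≈ 5600 cm⁴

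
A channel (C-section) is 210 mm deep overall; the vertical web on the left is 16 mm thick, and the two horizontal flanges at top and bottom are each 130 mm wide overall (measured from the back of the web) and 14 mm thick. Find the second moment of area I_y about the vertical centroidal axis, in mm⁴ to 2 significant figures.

Decompose the section into non-overlapping parts with the origin at the bottom-left of its bounding rectangle.
Web: 16 × 210, A = 3 360 mm², x = 8 mm, Ī = 71 680 mm⁴.
Top flange (beyond web): 114 × 14, A = 1 596 mm², x = 73 mm, Ī = 1 728 468 mm⁴.
Bottom flange (beyond web): 114 × 14, A = 1 596 mm², x = 73 mm, Ī = 1 728 468 mm⁴.
Centroid: x̄ = ΣA·x / ΣA = 39.67 mm.
Transfer each piece to the vertical centroidal axis using Ī + A·d² with d = x − 39.67:
  web: d = -31.67 mm → contributes +3 441 013 mm⁴
  top flange (beyond web): d = 33.33 mm → contributes +3 501 801 mm⁴
  bottom flange (beyond web): d = 33.33 mm → contributes +3 501 801 mm⁴
Total I = 10 444 616 mm⁴.

I_y ≈ 1.0 × 10⁷ mm⁴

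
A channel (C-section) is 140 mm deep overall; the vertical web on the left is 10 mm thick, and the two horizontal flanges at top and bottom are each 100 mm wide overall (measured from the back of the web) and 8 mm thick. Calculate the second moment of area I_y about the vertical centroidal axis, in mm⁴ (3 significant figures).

Break the section into simple shapes (no overlaps), measuring from the bottom-left corner of the bounding box.
Web: 10 × 140, A = 1 400 mm², x = 5 mm, Ī = 11 667 mm⁴.
Top flange (beyond web): 90 × 8, A = 720 mm², x = 55 mm, Ī = 486 000 mm⁴.
Bottom flange (beyond web): 90 × 8, A = 720 mm², x = 55 mm, Ī = 486 000 mm⁴.
Centroid: x̄ = ΣA·x / ΣA = 30.352 mm.
Transfer each piece to the vertical centroidal axis using Ī + A·d² with d = x − 30.352:
  web: d = -25.352 mm → contributes +911 488 mm⁴
  top flange (beyond web): d = 24.648 mm → contributes +923 413 mm⁴
  bottom flange (beyond web): d = 24.648 mm → contributes +923 413 mm⁴
Total I = 2 758 315 mm⁴.

I_y ≈ 2.76 × 10⁶ mm⁴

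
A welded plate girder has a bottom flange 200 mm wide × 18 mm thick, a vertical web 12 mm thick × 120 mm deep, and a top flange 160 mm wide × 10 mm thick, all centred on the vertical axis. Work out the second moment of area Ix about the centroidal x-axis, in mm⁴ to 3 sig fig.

Ix ≈ 2.26 × 10⁷ mm⁴

Treat the section as a set of non-overlapping primitives; coordinates are from the bounding-box lower-left.
Bottom plate: 200 × 18, A = 3 600 mm², y = 9 mm, Ī = 97 200 mm⁴.
Web plate: 12 × 120, A = 1 440 mm², y = 78 mm, Ī = 1 728 000 mm⁴.
Top plate: 160 × 10, A = 1 600 mm², y = 143 mm, Ī = 13 333 mm⁴.
Centroid: ȳ = ΣA·y / ΣA = 56.253 mm.
Transfer each piece to the centroidal x-axis using Ī + A·d² with d = y − 56.253:
  bottom plate: d = -47.253 mm → contributes +8 135 450 mm⁴
  web plate: d = 21.747 mm → contributes +2 409 021 mm⁴
  top plate: d = 86.747 mm → contributes +12 053 397 mm⁴
Total I = 22 597 868 mm⁴.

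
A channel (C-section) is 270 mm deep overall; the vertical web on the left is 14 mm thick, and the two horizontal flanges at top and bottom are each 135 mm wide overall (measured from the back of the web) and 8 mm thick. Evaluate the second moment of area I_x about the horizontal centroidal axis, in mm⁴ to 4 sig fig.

Split into non-overlapping primitives; take the origin at the lower-left of the bounding box.
Web: 14 × 270, A = 3 780 mm², y = 135 mm, Ī = 22 963 500 mm⁴.
Top flange (beyond web): 121 × 8, A = 968 mm², y = 266 mm, Ī = 5162.67 mm⁴.
Bottom flange (beyond web): 121 × 8, A = 968 mm², y = 4 mm, Ī = 5162.67 mm⁴.
By symmetry the centroid is at mid-height, ȳ = 135 mm.
Transfer each piece to the horizontal centroidal axis using Ī + A·d² with d = y − 135:
  web: d = 0 mm → contributes +22 963 500 mm⁴
  top flange (beyond web): d = 131 mm → contributes +16 617 011 mm⁴
  bottom flange (beyond web): d = -131 mm → contributes +16 617 011 mm⁴
Total I = 56 197 521 mm⁴.

I_x ≈ 5.620 × 10⁷ mm⁴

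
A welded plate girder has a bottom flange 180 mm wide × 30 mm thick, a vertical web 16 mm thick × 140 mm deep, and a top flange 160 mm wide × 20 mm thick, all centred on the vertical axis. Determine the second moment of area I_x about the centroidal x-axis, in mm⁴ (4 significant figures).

I_x ≈ 5.986 × 10⁷ mm⁴

Decompose the section into non-overlapping parts with the origin at the bottom-left of its bounding rectangle.
Bottom plate: 180 × 30, A = 5 400 mm², y = 15 mm, Ī = 405 000 mm⁴.
Web plate: 16 × 140, A = 2 240 mm², y = 100 mm, Ī = 3 658 667 mm⁴.
Top plate: 160 × 20, A = 3 200 mm², y = 180 mm, Ī = 106 667 mm⁴.
Centroid: ȳ = ΣA·y / ΣA = 81.2731 mm.
Transfer each piece to the centroidal x-axis using Ī + A·d² with d = y − 81.2731:
  bottom plate: d = -66.2731 mm → contributes +24 122 442 mm⁴
  web plate: d = 18.7269 mm → contributes +4 444 231 mm⁴
  top plate: d = 98.7269 mm → contributes +31 297 093 mm⁴
Total I = 59 863 765 mm⁴.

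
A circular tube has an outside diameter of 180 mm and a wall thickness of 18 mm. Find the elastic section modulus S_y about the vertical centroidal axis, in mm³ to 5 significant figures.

Break the section into simple shapes (no overlaps), measuring from the bottom-left corner of the bounding box.
Outer circle: ⌀180, A = 25446.9 mm², x = 90 mm, Ī = 51 529 974 mm⁴.
Bore (subtracted): ⌀144, A = 16286.02 mm², x = 90 mm, Ī = 21 106 677 mm⁴.
By symmetry the centroid is at mid-width, x̄ = 90 mm.
All pieces are centred on the vertical centroidal axis, so I = ΣĪ (holes subtracted) = 30 423 296 mm⁴.
Extreme fibre distance c = 90 mm; S = I/c = 338036.6 mm³.

S_y ≈ 3.3804 × 10⁵ mm³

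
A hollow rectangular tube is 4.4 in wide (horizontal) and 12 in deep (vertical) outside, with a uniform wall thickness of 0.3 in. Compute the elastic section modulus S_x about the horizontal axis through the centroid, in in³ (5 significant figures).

Break the section into simple shapes (no overlaps), measuring from the bottom-left corner of the bounding box.
Outer rectangle: 4.4 × 12, A = 52.8 in², y = 6 in, Ī = 633.6 in⁴.
Inner void (subtracted): 3.8 × 11.4, A = 43.32 in², y = 6 in, Ī = 469.1556 in⁴.
By symmetry the centroid is at mid-height, ȳ = 6 in.
All pieces are centred on the horizontal axis through the centroid, so I = ΣĪ (holes subtracted) = 164.4444 in⁴.
Extreme fibre distance c = 6 in; S = I/c = 27.4074 in³.

S_x ≈ 27.407 in³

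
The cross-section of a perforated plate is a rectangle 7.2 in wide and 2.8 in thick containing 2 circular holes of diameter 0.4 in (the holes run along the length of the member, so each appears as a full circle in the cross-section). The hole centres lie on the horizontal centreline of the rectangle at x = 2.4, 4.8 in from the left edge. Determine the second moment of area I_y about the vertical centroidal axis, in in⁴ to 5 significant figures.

Split into non-overlapping primitives; take the origin at the lower-left of the bounding box.
Plate: 7.2 × 2.8, A = 20.16 in², x = 3.6 in, Ī = 87.0912 in⁴.
Hole 1 (subtracted): ⌀0.4, A = 0.1256637 in², x = 2.4 in, Ī = 0.001256637 in⁴.
Hole 2 (subtracted): ⌀0.4, A = 0.1256637 in², x = 4.8 in, Ī = 0.001256637 in⁴.
By symmetry the centroid is at mid-width, x̄ = 3.6 in.
Transfer each piece to the vertical centroidal axis using Ī + A·d² with d = x − 3.6:
  plate: d = 0 in → contributes +87.0912 in⁴
  hole 1: d = -1.2 in → contributes −0.1822124 in⁴
  hole 2: d = 1.2 in → contributes −0.1822124 in⁴
Total I = 86.72678 in⁴.

I_y ≈ 86.727 in⁴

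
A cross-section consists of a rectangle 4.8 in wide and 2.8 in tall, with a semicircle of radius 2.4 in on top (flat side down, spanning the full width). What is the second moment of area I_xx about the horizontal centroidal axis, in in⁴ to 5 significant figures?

Treat the section as a set of non-overlapping primitives; coordinates are from the bounding-box lower-left.
Rectangular body: 4.8 × 2.8, A = 13.44 in², y = 1.4 in, Ī = 8.7808 in⁴.
Semicircular cap: semicircle r = 2.4, A = 9.047787 in², y = 3.818592 in, Ī = 3.641473 in⁴.
Centroid: ȳ = ΣA·y / ΣA = 2.373102 in.
Transfer each piece to the horizontal centroidal axis using Ī + A·d² with d = y − 2.373102:
  rectangular body: d = -0.9731016 in → contributes +21.5075 in⁴
  semicircular cap: d = 1.44549 in → contributes +22.54629 in⁴
Total I = 44.05379 in⁴.

I_xx ≈ 44.054 in⁴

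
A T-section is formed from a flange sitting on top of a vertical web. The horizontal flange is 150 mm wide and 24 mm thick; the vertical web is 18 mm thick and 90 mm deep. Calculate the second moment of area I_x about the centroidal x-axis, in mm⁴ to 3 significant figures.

I_x ≈ 4.90 × 10⁶ mm⁴

Decompose the section into non-overlapping parts with the origin at the bottom-left of its bounding rectangle.
Flange: 150 × 24, A = 3 600 mm², y = 102 mm, Ī = 172 800 mm⁴.
Web: 18 × 90, A = 1 620 mm², y = 45 mm, Ī = 1 093 500 mm⁴.
Centroid: ȳ = ΣA·y / ΣA = 84.31 mm.
Transfer each piece to the centroidal x-axis using Ī + A·d² with d = y − 84.31:
  flange: d = 17.69 mm → contributes +1 299 326 mm⁴
  web: d = -39.31 mm → contributes +3 596 891 mm⁴
Total I = 4 896 217 mm⁴.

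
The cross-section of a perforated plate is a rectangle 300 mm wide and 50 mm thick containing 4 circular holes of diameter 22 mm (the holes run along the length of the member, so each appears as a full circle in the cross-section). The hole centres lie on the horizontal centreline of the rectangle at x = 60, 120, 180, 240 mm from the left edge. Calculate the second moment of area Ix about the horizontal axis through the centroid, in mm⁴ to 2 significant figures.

Treat the section as a set of non-overlapping primitives; coordinates are from the bounding-box lower-left.
Plate: 300 × 50, A = 15 000 mm², y = 25 mm, Ī = 3 125 000 mm⁴.
Hole 1 (subtracted): ⌀22, A = 380.1 mm², y = 25 mm, Ī = 11 499 mm⁴.
Hole 2 (subtracted): ⌀22, A = 380.1 mm², y = 25 mm, Ī = 11 499 mm⁴.
Hole 3 (subtracted): ⌀22, A = 380.1 mm², y = 25 mm, Ī = 11 499 mm⁴.
Hole 4 (subtracted): ⌀22, A = 380.1 mm², y = 25 mm, Ī = 11 499 mm⁴.
By symmetry the centroid is at mid-height, ȳ = 25 mm.
All pieces are centred on the horizontal axis through the centroid, so I = ΣĪ (holes subtracted) = 3 079 004 mm⁴.

Ix ≈ 3.1 × 10⁶ mm⁴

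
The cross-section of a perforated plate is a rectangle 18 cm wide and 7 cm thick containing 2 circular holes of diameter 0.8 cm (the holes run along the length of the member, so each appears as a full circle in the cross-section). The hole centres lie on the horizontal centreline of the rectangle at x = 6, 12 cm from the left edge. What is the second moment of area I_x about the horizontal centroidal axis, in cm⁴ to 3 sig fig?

Split into non-overlapping primitives; take the origin at the lower-left of the bounding box.
Plate: 18 × 7, A = 126 cm², y = 3.5 cm, Ī = 514.5 cm⁴.
Hole 1 (subtracted): ⌀0.8, A = 0.50265 cm², y = 3.5 cm, Ī = 0.020106 cm⁴.
Hole 2 (subtracted): ⌀0.8, A = 0.50265 cm², y = 3.5 cm, Ī = 0.020106 cm⁴.
By symmetry the centroid is at mid-height, ȳ = 3.5 cm.
All pieces are centred on the horizontal centroidal axis, so I = ΣĪ (holes subtracted) = 514.46 cm⁴.

I_x ≈ 514 cm⁴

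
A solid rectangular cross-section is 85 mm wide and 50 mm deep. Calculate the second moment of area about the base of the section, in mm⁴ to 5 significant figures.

I_base ≈ 3.5417 × 10⁶ mm⁴

The section: 85 × 50, A = 4 250 mm², y = 25 mm, Ī = 885416.7 mm⁴.
Transfer it to a horizontal axis along the bottom face using Ī + A·d² with d = y − 0:
  the section: d = 25 mm → contributes +3 541 667 mm⁴
Total I = 3 541 667 mm⁴.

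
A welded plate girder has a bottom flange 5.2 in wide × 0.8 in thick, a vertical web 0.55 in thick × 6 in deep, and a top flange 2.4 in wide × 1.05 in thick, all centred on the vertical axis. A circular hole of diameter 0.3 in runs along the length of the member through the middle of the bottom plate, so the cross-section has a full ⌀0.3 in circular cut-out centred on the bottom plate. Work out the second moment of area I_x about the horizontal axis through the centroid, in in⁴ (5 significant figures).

I_x ≈ 86.394 in⁴

Treat the section as a set of non-overlapping primitives; coordinates are from the bounding-box lower-left.
Bottom plate: 5.2 × 0.8, A = 4.16 in², y = 0.4 in, Ī = 0.2218667 in⁴.
Web plate: 0.55 × 6, A = 3.3 in², y = 3.8 in, Ī = 9.9 in⁴.
Top plate: 2.4 × 1.05, A = 2.52 in², y = 7.325 in, Ī = 0.231525 in⁴.
Hole (subtracted): ⌀0.3, A = 0.07068583 in², y = 0.4 in, Ī = 0.0003976078 in⁴.
Centroid: ȳ = ΣA·y / ΣA = 3.293338 in.
Transfer each piece to the horizontal axis through the centroid using Ī + A·d² with d = y − 3.293338:
  bottom plate: d = -2.893338 in → contributes +35.04692 in⁴
  web plate: d = 0.5066615 in → contributes +10.74713 in⁴
  top plate: d = 4.031662 in → contributes +41.19235 in⁴
  hole: d = -2.893338 in → contributes −0.5921375 in⁴
Total I = 86.39426 in⁴.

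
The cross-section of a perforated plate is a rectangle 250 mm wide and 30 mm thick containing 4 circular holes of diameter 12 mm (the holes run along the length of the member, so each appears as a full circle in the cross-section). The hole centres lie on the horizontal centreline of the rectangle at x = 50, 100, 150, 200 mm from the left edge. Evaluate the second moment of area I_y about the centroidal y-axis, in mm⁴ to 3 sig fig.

I_y ≈ 3.76 × 10⁷ mm⁴

Split into non-overlapping primitives; take the origin at the lower-left of the bounding box.
Plate: 250 × 30, A = 7 500 mm², x = 125 mm, Ī = 39 062 500 mm⁴.
Hole 1 (subtracted): ⌀12, A = 113.1 mm², x = 50 mm, Ī = 1017.9 mm⁴.
Hole 2 (subtracted): ⌀12, A = 113.1 mm², x = 100 mm, Ī = 1017.9 mm⁴.
Hole 3 (subtracted): ⌀12, A = 113.1 mm², x = 150 mm, Ī = 1017.9 mm⁴.
Hole 4 (subtracted): ⌀12, A = 113.1 mm², x = 200 mm, Ī = 1017.9 mm⁴.
By symmetry the centroid is at mid-width, x̄ = 125 mm.
Transfer each piece to the centroidal y-axis using Ī + A·d² with d = x − 125:
  plate: d = 0 mm → contributes +39 062 500 mm⁴
  hole 1: d = -75 mm → contributes −637 190 mm⁴
  hole 2: d = -25 mm → contributes −71 704 mm⁴
  hole 3: d = 25 mm → contributes −71 704 mm⁴
  hole 4: d = 75 mm → contributes −637 190 mm⁴
Total I = 37 644 712 mm⁴.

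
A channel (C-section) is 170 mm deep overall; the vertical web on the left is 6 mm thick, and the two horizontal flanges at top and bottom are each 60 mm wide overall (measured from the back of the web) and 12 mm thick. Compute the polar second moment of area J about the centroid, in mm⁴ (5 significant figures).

Treat the section as a set of non-overlapping primitives; coordinates are from the bounding-box lower-left.
Web: 6 × 170, A = 1 020 mm², y = 85 mm, Ī = 2 456 500 mm⁴.
Top flange (beyond web): 54 × 12, A = 648 mm², y = 164 mm, Ī = 7 776 mm⁴.
Bottom flange (beyond web): 54 × 12, A = 648 mm², y = 6 mm, Ī = 7 776 mm⁴.
By symmetry the centroid is at mid-height, ȳ = 85 mm.
Transfer each piece to the centroidal x-axis using Ī + A·d² with d = y − 85:
  web: d = 0 mm → contributes +2 456 500 mm⁴
  top flange (beyond web): d = 79 mm → contributes +4 051 944 mm⁴
  bottom flange (beyond web): d = -79 mm → contributes +4 051 944 mm⁴
Total I = 10 560 388 mm⁴.
For the y-axis: x̄ = 19.78756 mm.
Repeating about the centroidal y-axis gives I_y = 831687.5 mm⁴.
Polar second moment: J = I_x + I_y = 11 392 075 mm⁴.

J ≈ 1.1392 × 10⁷ mm⁴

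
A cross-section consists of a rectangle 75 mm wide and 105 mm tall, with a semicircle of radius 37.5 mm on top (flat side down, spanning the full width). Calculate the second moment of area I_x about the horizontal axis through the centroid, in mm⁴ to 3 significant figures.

I_x ≈ 1.55 × 10⁷ mm⁴

Treat the section as a set of non-overlapping primitives; coordinates are from the bounding-box lower-left.
Rectangular body: 75 × 105, A = 7 875 mm², y = 52.5 mm, Ī = 7 235 156 mm⁴.
Semicircular cap: semicircle r = 37.5, A = 2208.9 mm², y = 120.92 mm, Ī = 217 049 mm⁴.
Centroid: ȳ = ΣA·y / ΣA = 67.487 mm.
Transfer each piece to the horizontal axis through the centroid using Ī + A·d² with d = y − 67.487:
  rectangular body: d = -14.987 mm → contributes +9 003 898 mm⁴
  semicircular cap: d = 53.429 mm → contributes +6 522 739 mm⁴
Total I = 15 526 637 mm⁴.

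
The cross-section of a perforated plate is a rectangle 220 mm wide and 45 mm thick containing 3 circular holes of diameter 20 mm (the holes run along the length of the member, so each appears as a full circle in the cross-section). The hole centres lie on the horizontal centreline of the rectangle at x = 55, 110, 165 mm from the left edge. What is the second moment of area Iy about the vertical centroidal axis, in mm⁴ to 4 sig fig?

Decompose the section into non-overlapping parts with the origin at the bottom-left of its bounding rectangle.
Plate: 220 × 45, A = 9 900 mm², x = 110 mm, Ī = 39 930 000 mm⁴.
Hole 1 (subtracted): ⌀20, A = 314.159 mm², x = 55 mm, Ī = 7853.98 mm⁴.
Hole 2 (subtracted): ⌀20, A = 314.159 mm², x = 110 mm, Ī = 7853.98 mm⁴.
Hole 3 (subtracted): ⌀20, A = 314.159 mm², x = 165 mm, Ī = 7853.98 mm⁴.
By symmetry the centroid is at mid-width, x̄ = 110 mm.
Transfer each piece to the vertical centroidal axis using Ī + A·d² with d = x − 110:
  plate: d = 0 mm → contributes +39 930 000 mm⁴
  hole 1: d = -55 mm → contributes −958 186 mm⁴
  hole 2: d = 0 mm → contributes −7853.98 mm⁴
  hole 3: d = 55 mm → contributes −958 186 mm⁴
Total I = 38 005 774 mm⁴.

Iy ≈ 3.801 × 10⁷ mm⁴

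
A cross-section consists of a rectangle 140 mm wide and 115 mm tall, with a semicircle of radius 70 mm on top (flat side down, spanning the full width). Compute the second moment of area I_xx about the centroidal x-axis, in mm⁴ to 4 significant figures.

Break the section into simple shapes (no overlaps), measuring from the bottom-left corner of the bounding box.
Rectangular body: 140 × 115, A = 16 100 mm², y = 57.5 mm, Ī = 17 743 542 mm⁴.
Semicircular cap: semicircle r = 70, A = 7696.9 mm², y = 144.709 mm, Ī = 2 635 265 mm⁴.
Centroid: ȳ = ΣA·y / ΣA = 85.707 mm.
Transfer each piece to the centroidal x-axis using Ī + A·d² with d = y − 85.707:
  rectangular body: d = -28.207 mm → contributes +30 553 237 mm⁴
  semicircular cap: d = 59.002 mm → contributes +29 429 953 mm⁴
Total I = 59 983 190 mm⁴.

I_xx ≈ 5.998 × 10⁷ mm⁴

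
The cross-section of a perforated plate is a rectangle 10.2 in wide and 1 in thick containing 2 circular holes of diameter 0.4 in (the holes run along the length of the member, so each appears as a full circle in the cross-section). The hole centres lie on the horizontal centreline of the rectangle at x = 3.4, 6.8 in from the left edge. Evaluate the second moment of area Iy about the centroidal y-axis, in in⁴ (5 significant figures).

Decompose the section into non-overlapping parts with the origin at the bottom-left of its bounding rectangle.
Plate: 10.2 × 1, A = 10.2 in², x = 5.1 in, Ī = 88.434 in⁴.
Hole 1 (subtracted): ⌀0.4, A = 0.1256637 in², x = 3.4 in, Ī = 0.001256637 in⁴.
Hole 2 (subtracted): ⌀0.4, A = 0.1256637 in², x = 6.8 in, Ī = 0.001256637 in⁴.
By symmetry the centroid is at mid-width, x̄ = 5.1 in.
Transfer each piece to the centroidal y-axis using Ī + A·d² with d = x − 5.1:
  plate: d = 0 in → contributes +88.434 in⁴
  hole 1: d = -1.7 in → contributes −0.3644247 in⁴
  hole 2: d = 1.7 in → contributes −0.3644247 in⁴
Total I = 87.70515 in⁴.

Iy ≈ 87.705 in⁴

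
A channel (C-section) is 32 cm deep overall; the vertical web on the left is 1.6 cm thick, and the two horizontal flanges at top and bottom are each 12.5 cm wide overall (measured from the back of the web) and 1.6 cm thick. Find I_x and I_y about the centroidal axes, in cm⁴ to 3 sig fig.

I_x ≈ 1.24 × 10⁴ cm⁴, I_y ≈ 1170 cm⁴

Split into non-overlapping primitives; take the origin at the lower-left of the bounding box.
Web: 1.6 × 32, A = 51.2 cm², y = 16 cm, Ī = 4369.1 cm⁴.
Top flange (beyond web): 10.9 × 1.6, A = 17.44 cm², y = 31.2 cm, Ī = 3.7205 cm⁴.
Bottom flange (beyond web): 10.9 × 1.6, A = 17.44 cm², y = 0.8 cm, Ī = 3.7205 cm⁴.
By symmetry the centroid is at mid-height, ȳ = 16 cm.
Transfer each piece to the centroidal x-axis using Ī + A·d² with d = y − 16:
  web: d = 0 cm → contributes +4369.1 cm⁴
  top flange (beyond web): d = 15.2 cm → contributes +4033.1 cm⁴
  bottom flange (beyond web): d = -15.2 cm → contributes +4033.1 cm⁴
Total I = 12 435 cm⁴.
For the y-axis: x̄ = 3.3325 cm.
Repeating about the centroidal y-axis gives I_y = 1166.7 cm⁴.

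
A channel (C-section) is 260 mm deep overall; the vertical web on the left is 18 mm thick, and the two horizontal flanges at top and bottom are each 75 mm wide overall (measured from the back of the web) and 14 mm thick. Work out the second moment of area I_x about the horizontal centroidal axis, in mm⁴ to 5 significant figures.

Treat the section as a set of non-overlapping primitives; coordinates are from the bounding-box lower-left.
Web: 18 × 260, A = 4 680 mm², y = 130 mm, Ī = 26 364 000 mm⁴.
Top flange (beyond web): 57 × 14, A = 798 mm², y = 253 mm, Ī = 13 034 mm⁴.
Bottom flange (beyond web): 57 × 14, A = 798 mm², y = 7 mm, Ī = 13 034 mm⁴.
By symmetry the centroid is at mid-height, ȳ = 130 mm.
Transfer each piece to the horizontal centroidal axis using Ī + A·d² with d = y − 130:
  web: d = 0 mm → contributes +26 364 000 mm⁴
  top flange (beyond web): d = 123 mm → contributes +12 085 976 mm⁴
  bottom flange (beyond web): d = -123 mm → contributes +12 085 976 mm⁴
Total I = 50 535 952 mm⁴.

I_x ≈ 5.0536 × 10⁷ mm⁴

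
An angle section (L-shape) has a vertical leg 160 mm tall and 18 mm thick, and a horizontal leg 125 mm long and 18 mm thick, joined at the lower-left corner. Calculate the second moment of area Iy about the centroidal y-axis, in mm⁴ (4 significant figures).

Iy ≈ 6.424 × 10⁶ mm⁴

Treat the section as a set of non-overlapping primitives; coordinates are from the bounding-box lower-left.
Vertical leg: 18 × 160, A = 2 880 mm², x = 9 mm, Ī = 77 760 mm⁴.
Horizontal leg (remainder): 107 × 18, A = 1 926 mm², x = 71.5 mm, Ī = 1 837 565 mm⁴.
Centroid: x̄ = ΣA·x / ΣA = 34.0468 mm.
Transfer each piece to the centroidal y-axis using Ī + A·d² with d = x − 34.0468:
  vertical leg: d = -25.0468 mm → contributes +1 884 508 mm⁴
  horizontal leg (remainder): d = 37.4532 mm → contributes +4 539 244 mm⁴
Total I = 6 423 751 mm⁴.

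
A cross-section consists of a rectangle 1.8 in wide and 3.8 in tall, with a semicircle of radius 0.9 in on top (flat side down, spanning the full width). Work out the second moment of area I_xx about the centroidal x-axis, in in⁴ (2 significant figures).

I_xx ≈ 14 in⁴

Split into non-overlapping primitives; take the origin at the lower-left of the bounding box.
Rectangular body: 1.8 × 3.8, A = 6.84 in², y = 1.9 in, Ī = 8.231 in⁴.
Semicircular cap: semicircle r = 0.9, A = 1.272 in², y = 4.182 in, Ī = 0.07201 in⁴.
Centroid: ȳ = ΣA·y / ΣA = 2.258 in.
Transfer each piece to the centroidal x-axis using Ī + A·d² with d = y − 2.258:
  rectangular body: d = -0.3579 in → contributes +9.107 in⁴
  semicircular cap: d = 1.924 in → contributes +4.782 in⁴
Total I = 13.89 in⁴.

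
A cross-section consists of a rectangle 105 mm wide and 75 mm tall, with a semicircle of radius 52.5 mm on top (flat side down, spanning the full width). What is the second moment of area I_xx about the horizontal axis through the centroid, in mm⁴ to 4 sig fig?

Split into non-overlapping primitives; take the origin at the lower-left of the bounding box.
Rectangular body: 105 × 75, A = 7 875 mm², y = 37.5 mm, Ī = 3 691 406 mm⁴.
Semicircular cap: semicircle r = 52.5, A = 4329.51 mm², y = 97.2817 mm, Ī = 833 814 mm⁴.
Centroid: ȳ = ΣA·y / ΣA = 58.7074 mm.
Transfer each piece to the horizontal axis through the centroid using Ī + A·d² with d = y − 58.7074:
  rectangular body: d = -21.2074 mm → contributes +7 233 201 mm⁴
  semicircular cap: d = 38.5743 mm → contributes +7 276 034 mm⁴
Total I = 14 509 235 mm⁴.

I_xx ≈ 1.451 × 10⁷ mm⁴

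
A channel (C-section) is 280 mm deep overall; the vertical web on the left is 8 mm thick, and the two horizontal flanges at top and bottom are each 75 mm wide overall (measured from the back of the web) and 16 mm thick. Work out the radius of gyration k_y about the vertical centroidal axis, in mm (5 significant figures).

Split into non-overlapping primitives; take the origin at the lower-left of the bounding box.
Web: 8 × 280, A = 2 240 mm², x = 4 mm, Ī = 11946.67 mm⁴.
Top flange (beyond web): 67 × 16, A = 1 072 mm², x = 41.5 mm, Ī = 401017.3 mm⁴.
Bottom flange (beyond web): 67 × 16, A = 1 072 mm², x = 41.5 mm, Ī = 401017.3 mm⁴.
Centroid: x̄ = ΣA·x / ΣA = 22.33942 mm.
Transfer each piece to the vertical centroidal axis using Ī + A·d² with d = x − 22.33942:
  web: d = -18.33942 mm → contributes +765335.2 mm⁴
  top flange (beyond web): d = 19.16058 mm → contributes +794578.5 mm⁴
  bottom flange (beyond web): d = 19.16058 mm → contributes +794578.5 mm⁴
Total I = 2 354 492 mm⁴.
Radius of gyration: k = √(I/A) = √(2 354 492 / 4 384) = 23.17466 mm.

k_y ≈ 23.175 mm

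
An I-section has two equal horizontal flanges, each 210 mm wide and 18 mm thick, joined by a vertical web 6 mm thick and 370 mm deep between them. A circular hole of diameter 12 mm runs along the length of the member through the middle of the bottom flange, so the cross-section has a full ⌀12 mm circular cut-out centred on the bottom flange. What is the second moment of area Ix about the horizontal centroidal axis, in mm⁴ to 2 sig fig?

Split into non-overlapping primitives; take the origin at the lower-left of the bounding box.
Bottom flange: 210 × 18, A = 3 780 mm², y = 9 mm, Ī = 102 060 mm⁴.
Web: 6 × 370, A = 2 220 mm², y = 203 mm, Ī = 25 326 500 mm⁴.
Top flange: 210 × 18, A = 3 780 mm², y = 397 mm, Ī = 102 060 mm⁴.
Hole (subtracted): ⌀12, A = 113.1 mm², y = 9 mm, Ī = 1 018 mm⁴.
Centroid: ȳ = ΣA·y / ΣA = 205.3 mm.
Transfer each piece to the horizontal centroidal axis using Ī + A·d² with d = y − 205.3:
  bottom flange: d = -196.3 mm → contributes +145 714 432 mm⁴
  web: d = -2.27 mm → contributes +25 337 936 mm⁴
  top flange: d = 191.7 mm → contributes +139 056 793 mm⁴
  hole: d = -196.3 mm → contributes −4 357 730 mm⁴
Total I = 305 751 432 mm⁴.

Ix ≈ 3.1 × 10⁸ mm⁴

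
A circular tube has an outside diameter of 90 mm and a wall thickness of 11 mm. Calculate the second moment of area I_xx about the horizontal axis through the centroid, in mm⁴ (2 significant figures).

I_xx ≈ 2.2 × 10⁶ mm⁴

Break the section into simple shapes (no overlaps), measuring from the bottom-left corner of the bounding box.
Outer circle: ⌀90, A = 6 362 mm², y = 45 mm, Ī = 3 220 623 mm⁴.
Bore (subtracted): ⌀68, A = 3 632 mm², y = 45 mm, Ī = 1 049 556 mm⁴.
By symmetry the centroid is at mid-height, ȳ = 45 mm.
All pieces are centred on the horizontal axis through the centroid, so I = ΣĪ (holes subtracted) = 2 171 068 mm⁴.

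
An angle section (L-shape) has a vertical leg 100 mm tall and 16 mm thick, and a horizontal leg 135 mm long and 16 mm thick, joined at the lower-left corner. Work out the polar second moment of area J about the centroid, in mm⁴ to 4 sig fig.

Split into non-overlapping primitives; take the origin at the lower-left of the bounding box.
Vertical leg: 16 × 100, A = 1 600 mm², y = 50 mm, Ī = 1 333 333 mm⁴.
Horizontal leg (remainder): 119 × 16, A = 1 904 mm², y = 8 mm, Ī = 40618.7 mm⁴.
Centroid: ȳ = ΣA·y / ΣA = 27.1781 mm.
Transfer each piece to the centroidal x-axis using Ī + A·d² with d = y − 27.1781:
  vertical leg: d = 22.8219 mm → contributes +2 166 677 mm⁴
  horizontal leg (remainder): d = -19.1781 mm → contributes +740 908 mm⁴
Total I = 2 907 585 mm⁴.
For the y-axis: x̄ = 44.6781 mm.
Repeating about the centroidal y-axis gives I_y = 6 242 245 mm⁴.
Polar second moment: J = I_x + I_y = 9 149 830 mm⁴.

J ≈ 9.150 × 10⁶ mm⁴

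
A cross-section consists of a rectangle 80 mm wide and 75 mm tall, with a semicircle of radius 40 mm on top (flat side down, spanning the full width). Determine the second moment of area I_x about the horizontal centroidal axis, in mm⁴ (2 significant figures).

I_x ≈ 8.4 × 10⁶ mm⁴

Decompose the section into non-overlapping parts with the origin at the bottom-left of its bounding rectangle.
Rectangular body: 80 × 75, A = 6 000 mm², y = 37.5 mm, Ī = 2 812 500 mm⁴.
Semicircular cap: semicircle r = 40, A = 2 513 mm², y = 91.98 mm, Ī = 280 978 mm⁴.
Centroid: ȳ = ΣA·y / ΣA = 53.58 mm.
Transfer each piece to the horizontal centroidal axis using Ī + A·d² with d = y − 53.58:
  rectangular body: d = -16.08 mm → contributes +4 364 374 mm⁴
  semicircular cap: d = 38.39 mm → contributes +3 985 805 mm⁴
Total I = 8 350 179 mm⁴.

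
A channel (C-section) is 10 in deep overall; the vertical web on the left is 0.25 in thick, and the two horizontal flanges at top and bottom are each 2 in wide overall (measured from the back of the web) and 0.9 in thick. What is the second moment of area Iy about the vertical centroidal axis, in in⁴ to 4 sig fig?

Iy ≈ 2.211 in⁴

Split into non-overlapping primitives; take the origin at the lower-left of the bounding box.
Web: 0.25 × 10, A = 2.5 in², x = 0.125 in, Ī = 0.0130208 in⁴.
Top flange (beyond web): 1.75 × 0.9, A = 1.575 in², x = 1.125 in, Ī = 0.401953 in⁴.
Bottom flange (beyond web): 1.75 × 0.9, A = 1.575 in², x = 1.125 in, Ī = 0.401953 in⁴.
Centroid: x̄ = ΣA·x / ΣA = 0.682522 in.
Transfer each piece to the vertical centroidal axis using Ī + A·d² with d = x − 0.682522:
  web: d = -0.557522 in → contributes +0.790098 in⁴
  top flange (beyond web): d = 0.442478 in → contributes +0.710317 in⁴
  bottom flange (beyond web): d = 0.442478 in → contributes +0.710317 in⁴
Total I = 2.21073 in⁴.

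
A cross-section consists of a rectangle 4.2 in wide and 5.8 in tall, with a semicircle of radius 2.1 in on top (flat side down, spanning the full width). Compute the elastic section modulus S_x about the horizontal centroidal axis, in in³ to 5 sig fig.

S_x ≈ 35.559 in³

Treat the section as a set of non-overlapping primitives; coordinates are from the bounding-box lower-left.
Rectangular body: 4.2 × 5.8, A = 24.36 in², y = 2.9 in, Ī = 68.2892 in⁴.
Semicircular cap: semicircle r = 2.1, A = 6.927212 in², y = 6.691268 in, Ī = 2.134564 in⁴.
Centroid: ȳ = ΣA·y / ΣA = 3.739414 in.
Transfer each piece to the horizontal centroidal axis using Ī + A·d² with d = y − 3.739414:
  rectangular body: d = -0.8394137 in → contributes +85.45363 in⁴
  semicircular cap: d = 2.951854 in → contributes +62.49442 in⁴
Total I = 147.9481 in⁴.
Extreme fibre distance c = 4.160586 in; S = I/c = 35.55942 in³.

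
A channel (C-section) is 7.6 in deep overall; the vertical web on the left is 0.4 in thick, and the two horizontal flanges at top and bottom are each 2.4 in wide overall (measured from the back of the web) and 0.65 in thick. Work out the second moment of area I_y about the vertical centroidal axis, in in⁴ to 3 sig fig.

I_y ≈ 2.93 in⁴

Treat the section as a set of non-overlapping primitives; coordinates are from the bounding-box lower-left.
Web: 0.4 × 7.6, A = 3.04 in², x = 0.2 in, Ī = 0.040533 in⁴.
Top flange (beyond web): 2 × 0.65, A = 1.3 in², x = 1.4 in, Ī = 0.43333 in⁴.
Bottom flange (beyond web): 2 × 0.65, A = 1.3 in², x = 1.4 in, Ī = 0.43333 in⁴.
Centroid: x̄ = ΣA·x / ΣA = 0.75319 in.
Transfer each piece to the vertical centroidal axis using Ī + A·d² with d = x − 0.75319:
  web: d = -0.55319 in → contributes +0.97084 in⁴
  top flange (beyond web): d = 0.64681 in → contributes +0.9772 in⁴
  bottom flange (beyond web): d = 0.64681 in → contributes +0.9772 in⁴
Total I = 2.9252 in⁴.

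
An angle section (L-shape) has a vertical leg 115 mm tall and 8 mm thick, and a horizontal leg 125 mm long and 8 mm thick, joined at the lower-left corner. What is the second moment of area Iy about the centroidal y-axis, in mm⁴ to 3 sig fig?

Iy ≈ 2.89 × 10⁶ mm⁴

Split into non-overlapping primitives; take the origin at the lower-left of the bounding box.
Vertical leg: 8 × 115, A = 920 mm², x = 4 mm, Ī = 4906.7 mm⁴.
Horizontal leg (remainder): 117 × 8, A = 936 mm², x = 66.5 mm, Ī = 1 067 742 mm⁴.
Centroid: x̄ = ΣA·x / ΣA = 35.519 mm.
Transfer each piece to the centroidal y-axis using Ī + A·d² with d = x − 35.519:
  vertical leg: d = -31.519 mm → contributes +918 901 mm⁴
  horizontal leg (remainder): d = 30.981 mm → contributes +1 966 113 mm⁴
Total I = 2 885 014 mm⁴.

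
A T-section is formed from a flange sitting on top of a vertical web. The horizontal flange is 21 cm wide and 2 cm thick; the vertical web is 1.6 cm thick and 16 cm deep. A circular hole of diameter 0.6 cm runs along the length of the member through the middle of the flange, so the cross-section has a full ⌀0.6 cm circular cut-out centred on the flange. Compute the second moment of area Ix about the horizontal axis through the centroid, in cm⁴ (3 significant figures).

Treat the section as a set of non-overlapping primitives; coordinates are from the bounding-box lower-left.
Flange: 21 × 2, A = 42 cm², y = 17 cm, Ī = 14 cm⁴.
Web: 1.6 × 16, A = 25.6 cm², y = 8 cm, Ī = 546.13 cm⁴.
Hole (subtracted): ⌀0.6, A = 0.28274 cm², y = 17 cm, Ī = 0.0063617 cm⁴.
Centroid: ȳ = ΣA·y / ΣA = 13.577 cm.
Transfer each piece to the horizontal axis through the centroid using Ī + A·d² with d = y − 13.577:
  flange: d = 3.4226 cm → contributes +506 cm⁴
  web: d = -5.5774 cm → contributes +1342.5 cm⁴
  hole: d = 3.4226 cm → contributes −3.3185 cm⁴
Total I = 1845.2 cm⁴.

Ix ≈ 1850 cm⁴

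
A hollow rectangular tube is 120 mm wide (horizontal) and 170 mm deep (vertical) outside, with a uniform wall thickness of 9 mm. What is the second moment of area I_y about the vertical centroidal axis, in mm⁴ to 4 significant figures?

I_y ≈ 1.104 × 10⁷ mm⁴

Split into non-overlapping primitives; take the origin at the lower-left of the bounding box.
Outer rectangle: 120 × 170, A = 20 400 mm², x = 60 mm, Ī = 24 480 000 mm⁴.
Inner void (subtracted): 102 × 152, A = 15 504 mm², x = 60 mm, Ī = 13 441 968 mm⁴.
By symmetry the centroid is at mid-width, x̄ = 60 mm.
All pieces are centred on the vertical centroidal axis, so I = ΣĪ (holes subtracted) = 11 038 032 mm⁴.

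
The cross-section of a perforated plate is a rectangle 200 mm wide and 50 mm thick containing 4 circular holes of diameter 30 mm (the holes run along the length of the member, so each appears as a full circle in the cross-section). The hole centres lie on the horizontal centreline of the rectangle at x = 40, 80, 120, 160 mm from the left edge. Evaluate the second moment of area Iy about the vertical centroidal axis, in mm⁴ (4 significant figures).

Break the section into simple shapes (no overlaps), measuring from the bottom-left corner of the bounding box.
Plate: 200 × 50, A = 10 000 mm², x = 100 mm, Ī = 33 333 333 mm⁴.
Hole 1 (subtracted): ⌀30, A = 706.858 mm², x = 40 mm, Ī = 39760.8 mm⁴.
Hole 2 (subtracted): ⌀30, A = 706.858 mm², x = 80 mm, Ī = 39760.8 mm⁴.
Hole 3 (subtracted): ⌀30, A = 706.858 mm², x = 120 mm, Ī = 39760.8 mm⁴.
Hole 4 (subtracted): ⌀30, A = 706.858 mm², x = 160 mm, Ī = 39760.8 mm⁴.
By symmetry the centroid is at mid-width, x̄ = 100 mm.
Transfer each piece to the vertical centroidal axis using Ī + A·d² with d = x − 100:
  plate: d = 0 mm → contributes +33 333 333 mm⁴
  hole 1: d = -60 mm → contributes −2 584 451 mm⁴
  hole 2: d = -20 mm → contributes −322 504 mm⁴
  hole 3: d = 20 mm → contributes −322 504 mm⁴
  hole 4: d = 60 mm → contributes −2 584 451 mm⁴
Total I = 27 519 423 mm⁴.

Iy ≈ 2.752 × 10⁷ mm⁴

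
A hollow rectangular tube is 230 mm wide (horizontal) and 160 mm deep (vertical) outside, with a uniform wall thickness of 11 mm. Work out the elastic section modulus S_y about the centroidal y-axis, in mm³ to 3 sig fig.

S_y ≈ 5.11 × 10⁵ mm³

Split into non-overlapping primitives; take the origin at the lower-left of the bounding box.
Outer rectangle: 230 × 160, A = 36 800 mm², x = 115 mm, Ī = 162 226 667 mm⁴.
Inner void (subtracted): 208 × 138, A = 28 704 mm², x = 115 mm, Ī = 103 487 488 mm⁴.
By symmetry the centroid is at mid-width, x̄ = 115 mm.
All pieces are centred on the centroidal y-axis, so I = ΣĪ (holes subtracted) = 58 739 179 mm⁴.
Extreme fibre distance c = 115 mm; S = I/c = 510 775 mm³.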